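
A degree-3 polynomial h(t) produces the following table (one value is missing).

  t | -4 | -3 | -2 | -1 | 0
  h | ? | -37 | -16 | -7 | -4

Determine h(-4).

-76

The 4 known values determine h uniquely (degree ≤ 3).
Evaluate each Lagrange basis at t = -4:
L_0(-4) = (-2)·(-3)·(-4)/[(-1)·(-2)·(-3)] = 4
L_1(-4) = (-1)·(-3)·(-4)/[(1)·(-1)·(-2)] = -6
L_2(-4) = (-1)·(-2)·(-4)/[(2)·(1)·(-1)] = 4
L_3(-4) = (-1)·(-2)·(-3)/[(3)·(2)·(1)] = -1
Sum: (-37)·(4) + (-16)·(-6) + (-7)·(4) + (-4)·(-1) = -76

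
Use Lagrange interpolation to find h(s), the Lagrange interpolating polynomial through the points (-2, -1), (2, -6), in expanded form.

L_0(s) = (s - 2) / [-4] = -(1/4)s + 1/2
L_1(s) = (s + 2) / [4] = (1/4)s + 1/2
h(s) = (-1)·L_0 + (-6)·L_1
  (-1)·L_0(s) = (1/4)s - 1/2
  (-6)·L_1(s) = -(3/2)s - 3
Adding term by term: -(5/4)s - 7/2

h(s) = -(5/4)s - 7/2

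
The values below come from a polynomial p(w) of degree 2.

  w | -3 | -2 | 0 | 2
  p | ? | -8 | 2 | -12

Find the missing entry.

-22

The 3 known values determine p uniquely (degree ≤ 2).
Evaluate each Lagrange basis at w = -3:
L_0(-3) = (-3)·(-5)/[(-2)·(-4)] = 15/8
L_1(-3) = (-1)·(-5)/[(2)·(-2)] = -5/4
L_2(-3) = (-1)·(-3)/[(4)·(2)] = 3/8
Sum: (-8)·(15/8) + 2·(-5/4) + (-12)·(3/8) = -22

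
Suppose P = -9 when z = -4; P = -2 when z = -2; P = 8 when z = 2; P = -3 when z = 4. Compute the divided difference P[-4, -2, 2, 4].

-7/48

P[-4,-2] = (-2 - (-9)) / (-2 - (-4)) = 7/2
P[-2,2] = (8 - (-2)) / (2 - (-2)) = 5/2
P[2,4] = (-3 - 8) / (4 - 2) = -11/2
P[-4,-2,2] = (5/2 - 7/2) / (2 - (-4)) = -1/6
P[-2,2,4] = (-11/2 - 5/2) / (4 - (-2)) = -4/3
P[-4,-2,2,4] = (-4/3 - (-1/6)) / (4 - (-4)) = -7/48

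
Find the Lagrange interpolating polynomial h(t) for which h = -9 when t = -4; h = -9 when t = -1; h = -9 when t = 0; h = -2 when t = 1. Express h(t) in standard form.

L_0(t) = (t + 1)t(t - 1) / [-60] = -(1/60)t^3 + (1/60)t
L_1(t) = (t + 4)t(t - 1) / [6] = (1/6)t^3 + (1/2)t^2 - (2/3)t
L_2(t) = (t + 4)(t + 1)(t - 1) / [-4] = -(1/4)t^3 - t^2 + (1/4)t + 1
L_3(t) = (t + 4)(t + 1)t / [10] = (1/10)t^3 + (1/2)t^2 + (2/5)t
h(t) = (-9)·L_0 + (-9)·L_1 + (-9)·L_2 + (-2)·L_3
  (-9)·L_0(t) = (3/20)t^3 - (3/20)t
  (-9)·L_1(t) = -(3/2)t^3 - (9/2)t^2 + 6t
  (-9)·L_2(t) = (9/4)t^3 + 9t^2 - (9/4)t - 9
  (-2)·L_3(t) = -(1/5)t^3 - t^2 - (4/5)t
Adding term by term: (7/10)t^3 + (7/2)t^2 + (14/5)t - 9

h(t) = (7/10)t^3 + (7/2)t^2 + (14/5)t - 9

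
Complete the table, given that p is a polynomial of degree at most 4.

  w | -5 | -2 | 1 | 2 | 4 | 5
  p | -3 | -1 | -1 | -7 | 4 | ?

1129/27

The 5 known values determine p uniquely (degree ≤ 4).
Evaluate each Lagrange basis at w = 5:
L_0(5) = (7)·(4)·(3)·(1)/[(-3)·(-6)·(-7)·(-9)] = 2/27
L_1(5) = (10)·(4)·(3)·(1)/[(3)·(-3)·(-4)·(-6)] = -5/9
L_2(5) = (10)·(7)·(3)·(1)/[(6)·(3)·(-1)·(-3)] = 35/9
L_3(5) = (10)·(7)·(4)·(1)/[(7)·(4)·(1)·(-2)] = -5
L_4(5) = (10)·(7)·(4)·(3)/[(9)·(6)·(3)·(2)] = 70/27
Sum: (-3)·(2/27) + (-1)·(-5/9) + (-1)·(35/9) + (-7)·(-5) + 4·(70/27) = 1129/27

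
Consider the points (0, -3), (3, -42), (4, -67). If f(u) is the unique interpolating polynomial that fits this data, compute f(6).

Evaluate each Lagrange basis at u = 6:
L_0(6) = (3)·(2)/[(-3)·(-4)] = 1/2
L_1(6) = (6)·(2)/[(3)·(-1)] = -4
L_2(6) = (6)·(3)/[(4)·(1)] = 9/2
Sum: (-3)·(1/2) + (-42)·(-4) + (-67)·(9/2) = -135

-135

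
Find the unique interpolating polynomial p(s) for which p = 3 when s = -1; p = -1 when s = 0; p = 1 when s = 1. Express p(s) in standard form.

p(s) = 3s^2 - s - 1

Build the Lagrange basis polynomials:
L_0(s) = s(s - 1) / [2] = (1/2)s^2 - (1/2)s
L_1(s) = (s + 1)(s - 1) / [-1] = -s^2 + 1
L_2(s) = (s + 1)s / [2] = (1/2)s^2 + (1/2)s
p(s) = 3·L_0 + (-1)·L_1 + 1·L_2
  3·L_0(s) = (3/2)s^2 - (3/2)s
  (-1)·L_1(s) = s^2 - 1
  1·L_2(s) = (1/2)s^2 + (1/2)s
Adding term by term: 3s^2 - s - 1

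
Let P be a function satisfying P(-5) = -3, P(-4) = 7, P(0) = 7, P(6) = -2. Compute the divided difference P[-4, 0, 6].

P[-4,0] = (7 - 7) / (0 - (-4)) = 0
P[0,6] = (-2 - 7) / (6 - 0) = -3/2
P[-4,0,6] = (-3/2 - 0) / (6 - (-4)) = -3/20

-3/20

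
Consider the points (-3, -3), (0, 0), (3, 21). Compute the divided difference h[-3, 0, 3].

h[-3,0] = (0 - (-3)) / (0 - (-3)) = 1
h[0,3] = (21 - 0) / (3 - 0) = 7
h[-3,0,3] = (7 - 1) / (3 - (-3)) = 1

1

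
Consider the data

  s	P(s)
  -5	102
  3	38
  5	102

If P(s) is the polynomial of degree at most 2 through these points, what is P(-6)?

Evaluate each Lagrange basis at s = -6:
L_0(-6) = (-9)·(-11)/[(-8)·(-10)] = 99/80
L_1(-6) = (-1)·(-11)/[(8)·(-2)] = -11/16
L_2(-6) = (-1)·(-9)/[(10)·(2)] = 9/20
Sum: 102·(99/80) + 38·(-11/16) + 102·(9/20) = 146

146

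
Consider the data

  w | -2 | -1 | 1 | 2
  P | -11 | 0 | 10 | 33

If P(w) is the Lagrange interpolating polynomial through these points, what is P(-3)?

L_0(-3) = (-2)·(-4)·(-5)/[(-1)·(-3)·(-4)] = 10/3
L_1(-3) = (-1)·(-4)·(-5)/[(1)·(-2)·(-3)] = -10/3
L_2(-3) = (-1)·(-2)·(-5)/[(3)·(2)·(-1)] = 5/3
L_3(-3) = (-1)·(-2)·(-4)/[(4)·(3)·(1)] = -2/3
Sum: (-11)·(10/3) + 0 + 10·(5/3) + 33·(-2/3) = -42

-42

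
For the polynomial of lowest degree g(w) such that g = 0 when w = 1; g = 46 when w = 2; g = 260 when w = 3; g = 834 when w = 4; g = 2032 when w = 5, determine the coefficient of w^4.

3

The leading coefficient equals the top divided difference g[1,2,3,4,5].
g[1,2] = (46 - 0) / (2 - 1) = 46
g[2,3] = (260 - 46) / (3 - 2) = 214
g[3,4] = (834 - 260) / (4 - 3) = 574
g[4,5] = (2032 - 834) / (5 - 4) = 1198
g[1,2,3] = (214 - 46) / (3 - 1) = 84
g[2,3,4] = (574 - 214) / (4 - 2) = 180
g[3,4,5] = (1198 - 574) / (5 - 3) = 312
g[1,2,3,4] = (180 - 84) / (4 - 1) = 32
g[2,3,4,5] = (312 - 180) / (5 - 2) = 44
g[1,2,3,4,5] = (44 - 32) / (5 - 1) = 3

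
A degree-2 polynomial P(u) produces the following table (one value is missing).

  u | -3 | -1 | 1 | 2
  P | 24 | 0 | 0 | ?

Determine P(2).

The 3 known values determine P uniquely (degree ≤ 2).
Evaluate each Lagrange basis at u = 2:
L_0(2) = (3)·(1)/[(-2)·(-4)] = 3/8
L_1(2) = (5)·(1)/[(2)·(-2)] = -5/4
L_2(2) = (5)·(3)/[(4)·(2)] = 15/8
Sum: 24·(3/8) + 0 + 0 = 9

9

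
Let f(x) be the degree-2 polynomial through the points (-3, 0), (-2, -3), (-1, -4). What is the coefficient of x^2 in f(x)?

The leading coefficient equals the top divided difference f[-3,-2,-1].
f[-3,-2] = (-3 - 0) / (-2 - (-3)) = -3
f[-2,-1] = (-4 - (-3)) / (-1 - (-2)) = -1
f[-3,-2,-1] = (-1 - (-3)) / (-1 - (-3)) = 1

1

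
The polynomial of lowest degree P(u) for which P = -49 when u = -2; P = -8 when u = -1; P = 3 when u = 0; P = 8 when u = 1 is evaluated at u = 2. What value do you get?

31

Evaluate each Lagrange basis at u = 2:
L_0(2) = (3)·(2)·(1)/[(-1)·(-2)·(-3)] = -1
L_1(2) = (4)·(2)·(1)/[(1)·(-1)·(-2)] = 4
L_2(2) = (4)·(3)·(1)/[(2)·(1)·(-1)] = -6
L_3(2) = (4)·(3)·(2)/[(3)·(2)·(1)] = 4
Sum: (-49)·(-1) + (-8)·(4) + 3·(-6) + 8·(4) = 31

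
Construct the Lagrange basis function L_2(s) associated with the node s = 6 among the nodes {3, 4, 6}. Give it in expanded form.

L_2(s) = (1/6)s^2 - (7/6)s + 2

L_2(s) = (s - 3)(s - 4) / [(3)·(2)]
       = (s^2 - 7s + 12) / (6)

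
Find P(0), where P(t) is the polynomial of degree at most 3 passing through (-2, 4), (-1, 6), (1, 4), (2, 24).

2

L_0(0) = (1)·(-1)·(-2)/[(-1)·(-3)·(-4)] = -1/6
L_1(0) = (2)·(-1)·(-2)/[(1)·(-2)·(-3)] = 2/3
L_2(0) = (2)·(1)·(-2)/[(3)·(2)·(-1)] = 2/3
L_3(0) = (2)·(1)·(-1)/[(4)·(3)·(1)] = -1/6
Sum: 4·(-1/6) + 6·(2/3) + 4·(2/3) + 24·(-1/6) = 2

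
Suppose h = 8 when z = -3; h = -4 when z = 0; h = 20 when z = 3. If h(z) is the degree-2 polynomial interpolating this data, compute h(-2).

L_0(-2) = (-2)·(-5)/[(-3)·(-6)] = 5/9
L_1(-2) = (1)·(-5)/[(3)·(-3)] = 5/9
L_2(-2) = (1)·(-2)/[(6)·(3)] = -1/9
Sum: 8·(5/9) + (-4)·(5/9) + 20·(-1/9) = 0

0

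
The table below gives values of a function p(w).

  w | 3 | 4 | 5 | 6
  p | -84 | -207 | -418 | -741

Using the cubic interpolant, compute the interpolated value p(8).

Using Newton's divided-difference form:
p[3,4] = (-207 - (-84)) / (4 - 3) = -123
p[4,5] = (-418 - (-207)) / (5 - 4) = -211
p[5,6] = (-741 - (-418)) / (6 - 5) = -323
p[3,4,5] = (-211 - (-123)) / (5 - 3) = -44
p[4,5,6] = (-323 - (-211)) / (6 - 4) = -56
p[3,4,5,6] = (-56 - (-44)) / (6 - 3) = -4
p(8) = -84 + (-123)·(5) + (-44)·(5)·(4) + (-4)·(5)·(4)·(3) = -1819

-1819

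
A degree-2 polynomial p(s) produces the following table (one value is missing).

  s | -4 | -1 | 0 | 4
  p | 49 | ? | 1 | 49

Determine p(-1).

The 3 known values determine p uniquely (degree ≤ 2).
L_0(-1) = (-1)·(-5)/[(-4)·(-8)] = 5/32
L_1(-1) = (3)·(-5)/[(4)·(-4)] = 15/16
L_2(-1) = (3)·(-1)/[(8)·(4)] = -3/32
Sum: 49·(5/32) + 1·(15/16) + 49·(-3/32) = 4

4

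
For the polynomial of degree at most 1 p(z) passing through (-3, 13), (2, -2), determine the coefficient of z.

Build the Lagrange basis polynomials:
L_0(z) = (z - 2) / [-5] = -(1/5)z + 2/5
L_1(z) = (z + 3) / [5] = (1/5)z + 3/5
p(z) = 13·L_0 + (-2)·L_1
Only the coefficient of z is needed; take it from each L_i and combine:
13·(-1/5) + (-2)·(1/5) = -3

-3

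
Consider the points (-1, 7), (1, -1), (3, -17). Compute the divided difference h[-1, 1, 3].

h[-1,1] = (-1 - 7) / (1 - (-1)) = -4
h[1,3] = (-17 - (-1)) / (3 - 1) = -8
h[-1,1,3] = (-8 - (-4)) / (3 - (-1)) = -1

-1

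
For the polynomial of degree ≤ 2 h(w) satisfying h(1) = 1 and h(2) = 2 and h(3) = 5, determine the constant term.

L_0(w) = (w - 2)(w - 3) / [2] = (1/2)w^2 - (5/2)w + 3
L_1(w) = (w - 1)(w - 3) / [-1] = -w^2 + 4w - 3
L_2(w) = (w - 1)(w - 2) / [2] = (1/2)w^2 - (3/2)w + 1
h(w) = 1·L_0 + 2·L_1 + 5·L_2
Only the constant term is needed; take it from each L_i and combine:
1·(3) + 2·(-3) + 5·(1) = 2

2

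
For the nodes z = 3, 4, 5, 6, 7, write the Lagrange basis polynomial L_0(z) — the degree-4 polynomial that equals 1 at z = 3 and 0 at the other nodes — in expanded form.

L_0(z) = (1/24)z^4 - (11/12)z^3 + (179/24)z^2 - (319/12)z + 35

L_0(z) = (z - 4)(z - 5)(z - 6)(z - 7) / [(-1)·(-2)·(-3)·(-4)]
       = (z^4 - 22z^3 + 179z^2 - 638z + 840) / (24)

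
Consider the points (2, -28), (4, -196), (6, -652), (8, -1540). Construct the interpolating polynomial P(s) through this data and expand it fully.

Newton's divided differences:
P[2,4] = (-196 - (-28)) / (4 - 2) = -84
P[4,6] = (-652 - (-196)) / (6 - 4) = -228
P[6,8] = (-1540 - (-652)) / (8 - 6) = -444
P[2,4,6] = (-228 - (-84)) / (6 - 2) = -36
P[4,6,8] = (-444 - (-228)) / (8 - 4) = -54
P[2,4,6,8] = (-54 - (-36)) / (8 - 2) = -3
P(s) = -28 + (-84)·(s - 2) + (-36)·(s - 2)(s - 4) + (-3)·(s - 2)(s - 4)(s - 6)
Expanding: P(s) = -3s^3 - 4

P(s) = -3s^3 - 4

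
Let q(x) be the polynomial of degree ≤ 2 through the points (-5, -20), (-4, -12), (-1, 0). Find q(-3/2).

-3/4

Evaluate each Lagrange basis at x = -3/2:
L_0(-3/2) = (5/2)·(-1/2)/[(-1)·(-4)] = -5/16
L_1(-3/2) = (7/2)·(-1/2)/[(1)·(-3)] = 7/12
L_2(-3/2) = (7/2)·(5/2)/[(4)·(3)] = 35/48
Sum: (-20)·(-5/16) + (-12)·(7/12) + 0 = -3/4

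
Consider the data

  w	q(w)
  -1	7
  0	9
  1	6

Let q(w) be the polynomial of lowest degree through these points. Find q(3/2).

Evaluate each Lagrange basis at w = 3/2:
L_0(3/2) = (3/2)·(1/2)/[(-1)·(-2)] = 3/8
L_1(3/2) = (5/2)·(1/2)/[(1)·(-1)] = -5/4
L_2(3/2) = (5/2)·(3/2)/[(2)·(1)] = 15/8
Sum: 7·(3/8) + 9·(-5/4) + 6·(15/8) = 21/8

21/8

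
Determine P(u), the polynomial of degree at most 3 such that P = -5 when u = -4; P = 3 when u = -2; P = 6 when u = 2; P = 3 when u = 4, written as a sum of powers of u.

Build the Lagrange basis polynomials:
L_0(u) = (u + 2)(u - 2)(u - 4) / [-96] = -(1/96)u^3 + (1/24)u^2 + (1/24)u - 1/6
L_1(u) = (u + 4)(u - 2)(u - 4) / [48] = (1/48)u^3 - (1/24)u^2 - (1/3)u + 2/3
L_2(u) = (u + 4)(u + 2)(u - 4) / [-48] = -(1/48)u^3 - (1/24)u^2 + (1/3)u + 2/3
L_3(u) = (u + 4)(u + 2)(u - 2) / [96] = (1/96)u^3 + (1/24)u^2 - (1/24)u - 1/6
P(u) = (-5)·L_0 + 3·L_1 + 6·L_2 + 3·L_3
  (-5)·L_0(u) = (5/96)u^3 - (5/24)u^2 - (5/24)u + 5/6
  3·L_1(u) = (1/16)u^3 - (1/8)u^2 - u + 2
  6·L_2(u) = -(1/8)u^3 - (1/4)u^2 + 2u + 4
  3·L_3(u) = (1/32)u^3 + (1/8)u^2 - (1/8)u - 1/2
Adding term by term: (1/48)u^3 - (11/24)u^2 + (2/3)u + 19/3

P(u) = (1/48)u^3 - (11/24)u^2 + (2/3)u + 19/3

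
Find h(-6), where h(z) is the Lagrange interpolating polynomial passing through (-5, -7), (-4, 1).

-15

Evaluate each Lagrange basis at z = -6:
L_0(-6) = (-2)/[(-1)] = 2
L_1(-6) = (-1)/[(1)] = -1
Sum: (-7)·(2) + 1·(-1) = -15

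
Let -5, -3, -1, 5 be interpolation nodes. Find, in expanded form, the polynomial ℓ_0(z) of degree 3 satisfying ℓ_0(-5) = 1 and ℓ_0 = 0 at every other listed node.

ℓ_0(z) = -(1/80)z^3 + (1/80)z^2 + (17/80)z + 3/16

ℓ_0(z) = (z + 3)(z + 1)(z - 5) / [(-2)·(-4)·(-10)]
       = (z^3 - z^2 - 17z - 15) / (-80)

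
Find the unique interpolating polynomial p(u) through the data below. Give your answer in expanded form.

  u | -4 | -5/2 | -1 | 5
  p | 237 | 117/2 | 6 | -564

L_0(u) = (u + 5/2)(u + 1)(u - 5) / [-81/2] = -(2/81)u^3 + (1/27)u^2 + (10/27)u + 25/81
L_1(u) = (u + 4)(u + 1)(u - 5) / [135/8] = (8/135)u^3 - (56/45)u - 32/27
L_2(u) = (u + 4)(u + 5/2)(u - 5) / [-27] = -(1/27)u^3 - (1/18)u^2 + (5/6)u + 50/27
L_3(u) = (u + 4)(u + 5/2)(u + 1) / [405] = (1/405)u^3 + (1/54)u^2 + (11/270)u + 2/81
p(u) = 237·L_0 + (117/2)·L_1 + 6·L_2 + (-564)·L_3
  237·L_0(u) = -(158/27)u^3 + (79/9)u^2 + (790/9)u + 1975/27
  (117/2)·L_1(u) = (52/15)u^3 - (364/5)u - 208/3
  6·L_2(u) = -(2/9)u^3 - (1/3)u^2 + 5u + 100/9
  (-564)·L_3(u) = -(188/135)u^3 - (94/9)u^2 - (1034/45)u - 376/27
Adding term by term: -4u^3 - 2u^2 - 3u + 1

p(u) = -4u^3 - 2u^2 - 3u + 1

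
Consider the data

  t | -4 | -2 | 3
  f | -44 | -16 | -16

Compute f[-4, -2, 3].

-2

f[-4,-2] = (-16 - (-44)) / (-2 - (-4)) = 14
f[-2,3] = (-16 - (-16)) / (3 - (-2)) = 0
f[-4,-2,3] = (0 - 14) / (3 - (-4)) = -2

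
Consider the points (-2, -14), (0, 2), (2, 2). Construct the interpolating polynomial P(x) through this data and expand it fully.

Build the Lagrange basis polynomials:
L_0(x) = x(x - 2) / [8] = (1/8)x^2 - (1/4)x
L_1(x) = (x + 2)(x - 2) / [-4] = -(1/4)x^2 + 1
L_2(x) = (x + 2)x / [8] = (1/8)x^2 + (1/4)x
P(x) = (-14)·L_0 + 2·L_1 + 2·L_2
  (-14)·L_0(x) = -(7/4)x^2 + (7/2)x
  2·L_1(x) = -(1/2)x^2 + 2
  2·L_2(x) = (1/4)x^2 + (1/2)x
Adding term by term: -2x^2 + 4x + 2

P(x) = -2x^2 + 4x + 2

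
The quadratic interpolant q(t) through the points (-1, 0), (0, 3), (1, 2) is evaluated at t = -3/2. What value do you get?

L_0(-3/2) = (-3/2)·(-5/2)/[(-1)·(-2)] = 15/8
L_1(-3/2) = (-1/2)·(-5/2)/[(1)·(-1)] = -5/4
L_2(-3/2) = (-1/2)·(-3/2)/[(2)·(1)] = 3/8
Sum: 0 + 3·(-5/4) + 2·(3/8) = -3

-3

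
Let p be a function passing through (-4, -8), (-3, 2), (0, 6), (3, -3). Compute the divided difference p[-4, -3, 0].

-13/6

p[-4,-3] = (2 - (-8)) / (-3 - (-4)) = 10
p[-3,0] = (6 - 2) / (0 - (-3)) = 4/3
p[-4,-3,0] = (4/3 - 10) / (0 - (-4)) = -13/6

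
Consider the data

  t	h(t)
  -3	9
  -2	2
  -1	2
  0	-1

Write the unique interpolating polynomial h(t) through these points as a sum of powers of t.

L_0(t) = (t + 2)(t + 1)t / [-6] = -(1/6)t^3 - (1/2)t^2 - (1/3)t
L_1(t) = (t + 3)(t + 1)t / [2] = (1/2)t^3 + 2t^2 + (3/2)t
L_2(t) = (t + 3)(t + 2)t / [-2] = -(1/2)t^3 - (5/2)t^2 - 3t
L_3(t) = (t + 3)(t + 2)(t + 1) / [6] = (1/6)t^3 + t^2 + (11/6)t + 1
h(t) = 9·L_0 + 2·L_1 + 2·L_2 + (-1)·L_3
  9·L_0(t) = -(3/2)t^3 - (9/2)t^2 - 3t
  2·L_1(t) = t^3 + 4t^2 + 3t
  2·L_2(t) = -t^3 - 5t^2 - 6t
  (-1)·L_3(t) = -(1/6)t^3 - t^2 - (11/6)t - 1
Adding term by term: -(5/3)t^3 - (13/2)t^2 - (47/6)t - 1

h(t) = -(5/3)t^3 - (13/2)t^2 - (47/6)t - 1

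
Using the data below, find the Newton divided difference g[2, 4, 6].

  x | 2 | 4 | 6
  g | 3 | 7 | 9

g[2,4] = (7 - 3) / (4 - 2) = 2
g[4,6] = (9 - 7) / (6 - 4) = 1
g[2,4,6] = (1 - 2) / (6 - 2) = -1/4

-1/4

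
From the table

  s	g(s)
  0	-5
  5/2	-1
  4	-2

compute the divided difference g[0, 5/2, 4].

-17/30

g[0,5/2] = (-1 - (-5)) / (5/2 - 0) = 8/5
g[5/2,4] = (-2 - (-1)) / (4 - 5/2) = -2/3
g[0,5/2,4] = (-2/3 - 8/5) / (4 - 0) = -17/30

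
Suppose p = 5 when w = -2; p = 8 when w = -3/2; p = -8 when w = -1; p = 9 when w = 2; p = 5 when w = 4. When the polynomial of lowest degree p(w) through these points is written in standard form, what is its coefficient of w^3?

2855/462

L_0(w) = (w + 3/2)(w + 1)(w - 2)(w - 4) / [12] = (1/12)w^4 - (7/24)w^3 - (11/24)w^2 + (11/12)w + 1
L_1(w) = (w + 2)(w + 1)(w - 2)(w - 4) / [-77/16] = -(16/77)w^4 + (48/77)w^3 + (128/77)w^2 - (192/77)w - 256/77
L_2(w) = (w + 2)(w + 3/2)(w - 2)(w - 4) / [15/2] = (2/15)w^4 - (1/3)w^3 - (4/3)w^2 + (4/3)w + 16/5
L_3(w) = (w + 2)(w + 3/2)(w + 1)(w - 4) / [-84] = -(1/84)w^4 - (1/168)w^3 + (23/168)w^2 + (23/84)w + 1/7
L_4(w) = (w + 2)(w + 3/2)(w + 1)(w - 2) / [330] = (1/330)w^4 + (1/132)w^3 - (1/132)w^2 - (1/33)w - 1/55
p(w) = 5·L_0 + 8·L_1 + (-8)·L_2 + 9·L_3 + 5·L_4
Only the coefficient of w^3 is needed; take it from each L_i and combine:
5·(-7/24) + 8·(48/77) + (-8)·(-1/3) + 9·(-1/168) + 5·(1/132) = 2855/462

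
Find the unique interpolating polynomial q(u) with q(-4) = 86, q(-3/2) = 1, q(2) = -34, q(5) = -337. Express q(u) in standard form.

q(u) = -2u^3 - 3u^2 - 2u - 2

L_0(u) = (u + 3/2)(u - 2)(u - 5) / [-135] = -(1/135)u^3 + (11/270)u^2 + (1/270)u - 1/9
L_1(u) = (u + 4)(u - 2)(u - 5) / [455/8] = (8/455)u^3 - (24/455)u^2 - (144/455)u + 64/91
L_2(u) = (u + 4)(u + 3/2)(u - 5) / [-63] = -(1/63)u^3 - (1/126)u^2 + (43/126)u + 10/21
L_3(u) = (u + 4)(u + 3/2)(u - 2) / [351/2] = (2/351)u^3 + (7/351)u^2 - (10/351)u - 8/117
q(u) = 86·L_0 + 1·L_1 + (-34)·L_2 + (-337)·L_3
  86·L_0(u) = -(86/135)u^3 + (473/135)u^2 + (43/135)u - 86/9
  1·L_1(u) = (8/455)u^3 - (24/455)u^2 - (144/455)u + 64/91
  (-34)·L_2(u) = (34/63)u^3 + (17/63)u^2 - (731/63)u - 340/21
  (-337)·L_3(u) = -(674/351)u^3 - (2359/351)u^2 + (3370/351)u + 2696/117
Adding term by term: -2u^3 - 3u^2 - 2u - 2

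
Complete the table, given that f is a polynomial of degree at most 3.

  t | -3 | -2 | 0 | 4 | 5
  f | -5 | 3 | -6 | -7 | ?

The 4 known values determine f uniquely (degree ≤ 3).
Evaluate each Lagrange basis at t = 5:
L_0(5) = (7)·(5)·(1)/[(-1)·(-3)·(-7)] = -5/3
L_1(5) = (8)·(5)·(1)/[(1)·(-2)·(-6)] = 10/3
L_2(5) = (8)·(7)·(1)/[(3)·(2)·(-4)] = -7/3
L_3(5) = (8)·(7)·(5)/[(7)·(6)·(4)] = 5/3
Sum: (-5)·(-5/3) + 3·(10/3) + (-6)·(-7/3) + (-7)·(5/3) = 62/3

62/3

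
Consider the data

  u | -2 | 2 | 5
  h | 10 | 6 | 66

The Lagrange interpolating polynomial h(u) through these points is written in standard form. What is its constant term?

Build the Lagrange basis polynomials:
L_0(u) = (u - 2)(u - 5) / [28] = (1/28)u^2 - (1/4)u + 5/14
L_1(u) = (u + 2)(u - 5) / [-12] = -(1/12)u^2 + (1/4)u + 5/6
L_2(u) = (u + 2)(u - 2) / [21] = (1/21)u^2 - 4/21
h(u) = 10·L_0 + 6·L_1 + 66·L_2
Only the constant term is needed; take it from each L_i and combine:
10·(5/14) + 6·(5/6) + 66·(-4/21) = -4

-4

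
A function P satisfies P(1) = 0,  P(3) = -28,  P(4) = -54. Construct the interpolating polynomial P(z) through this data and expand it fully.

P(z) = -4z^2 + 2z + 2

L_0(z) = (z - 3)(z - 4) / [6] = (1/6)z^2 - (7/6)z + 2
L_1(z) = (z - 1)(z - 4) / [-2] = -(1/2)z^2 + (5/2)z - 2
L_2(z) = (z - 1)(z - 3) / [3] = (1/3)z^2 - (4/3)z + 1
P(z) = 0·L_0 + (-28)·L_1 + (-54)·L_2
  0·L_0(z) = 0
  (-28)·L_1(z) = 14z^2 - 70z + 56
  (-54)·L_2(z) = -18z^2 + 72z - 54
Adding term by term: -4z^2 + 2z + 2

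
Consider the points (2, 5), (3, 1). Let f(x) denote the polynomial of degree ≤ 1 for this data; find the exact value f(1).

9

Evaluate each Lagrange basis at x = 1:
L_0(1) = (-2)/[(-1)] = 2
L_1(1) = (-1)/[(1)] = -1
Sum: 5·(2) + 1·(-1) = 9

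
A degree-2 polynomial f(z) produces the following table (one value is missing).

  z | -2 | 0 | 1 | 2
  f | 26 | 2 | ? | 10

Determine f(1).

2

The 3 known values determine f uniquely (degree ≤ 2).
Evaluate each Lagrange basis at z = 1:
L_0(1) = (1)·(-1)/[(-2)·(-4)] = -1/8
L_1(1) = (3)·(-1)/[(2)·(-2)] = 3/4
L_2(1) = (3)·(1)/[(4)·(2)] = 3/8
Sum: 26·(-1/8) + 2·(3/4) + 10·(3/8) = 2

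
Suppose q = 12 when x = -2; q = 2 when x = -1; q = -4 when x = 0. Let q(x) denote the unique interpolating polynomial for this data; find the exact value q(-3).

Using Newton's divided-difference form:
q[-2,-1] = (2 - 12) / (-1 - (-2)) = -10
q[-1,0] = (-4 - 2) / (0 - (-1)) = -6
q[-2,-1,0] = (-6 - (-10)) / (0 - (-2)) = 2
q(-3) = 12 + (-10)·(-1) + 2·(-1)·(-2) = 26

26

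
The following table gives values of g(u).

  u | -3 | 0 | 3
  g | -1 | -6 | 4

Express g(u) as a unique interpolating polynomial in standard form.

g(u) = (5/6)u^2 + (5/6)u - 6

Build the Lagrange basis polynomials:
L_0(u) = u(u - 3) / [18] = (1/18)u^2 - (1/6)u
L_1(u) = (u + 3)(u - 3) / [-9] = -(1/9)u^2 + 1
L_2(u) = (u + 3)u / [18] = (1/18)u^2 + (1/6)u
g(u) = (-1)·L_0 + (-6)·L_1 + 4·L_2
  (-1)·L_0(u) = -(1/18)u^2 + (1/6)u
  (-6)·L_1(u) = (2/3)u^2 - 6
  4·L_2(u) = (2/9)u^2 + (2/3)u
Adding term by term: (5/6)u^2 + (5/6)u - 6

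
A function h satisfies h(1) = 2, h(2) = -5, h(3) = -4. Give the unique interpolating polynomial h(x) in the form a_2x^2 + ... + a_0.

L_0(x) = (x - 2)(x - 3) / [2] = (1/2)x^2 - (5/2)x + 3
L_1(x) = (x - 1)(x - 3) / [-1] = -x^2 + 4x - 3
L_2(x) = (x - 1)(x - 2) / [2] = (1/2)x^2 - (3/2)x + 1
h(x) = 2·L_0 + (-5)·L_1 + (-4)·L_2
  2·L_0(x) = x^2 - 5x + 6
  (-5)·L_1(x) = 5x^2 - 20x + 15
  (-4)·L_2(x) = -2x^2 + 6x - 4
Adding term by term: 4x^2 - 19x + 17

h(x) = 4x^2 - 19x + 17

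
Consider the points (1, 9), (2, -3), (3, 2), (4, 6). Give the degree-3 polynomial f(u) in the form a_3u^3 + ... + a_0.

Build the Lagrange basis polynomials:
L_0(u) = (u - 2)(u - 3)(u - 4) / [-6] = -(1/6)u^3 + (3/2)u^2 - (13/3)u + 4
L_1(u) = (u - 1)(u - 3)(u - 4) / [2] = (1/2)u^3 - 4u^2 + (19/2)u - 6
L_2(u) = (u - 1)(u - 2)(u - 4) / [-2] = -(1/2)u^3 + (7/2)u^2 - 7u + 4
L_3(u) = (u - 1)(u - 2)(u - 3) / [6] = (1/6)u^3 - u^2 + (11/6)u - 1
f(u) = 9·L_0 + (-3)·L_1 + 2·L_2 + 6·L_3
  9·L_0(u) = -(3/2)u^3 + (27/2)u^2 - 39u + 36
  (-3)·L_1(u) = -(3/2)u^3 + 12u^2 - (57/2)u + 18
  2·L_2(u) = -u^3 + 7u^2 - 14u + 8
  6·L_3(u) = u^3 - 6u^2 + 11u - 6
Adding term by term: -3u^3 + (53/2)u^2 - (141/2)u + 56

f(u) = -3u^3 + (53/2)u^2 - (141/2)u + 56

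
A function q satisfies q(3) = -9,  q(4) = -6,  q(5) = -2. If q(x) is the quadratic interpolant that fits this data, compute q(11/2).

3/8

Evaluate each Lagrange basis at x = 11/2:
L_0(11/2) = (3/2)·(1/2)/[(-1)·(-2)] = 3/8
L_1(11/2) = (5/2)·(1/2)/[(1)·(-1)] = -5/4
L_2(11/2) = (5/2)·(3/2)/[(2)·(1)] = 15/8
Sum: (-9)·(3/8) + (-6)·(-5/4) + (-2)·(15/8) = 3/8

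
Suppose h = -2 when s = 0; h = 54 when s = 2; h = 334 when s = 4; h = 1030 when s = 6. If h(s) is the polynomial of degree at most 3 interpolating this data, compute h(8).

L_0(8) = (6)·(4)·(2)/[(-2)·(-4)·(-6)] = -1
L_1(8) = (8)·(4)·(2)/[(2)·(-2)·(-4)] = 4
L_2(8) = (8)·(6)·(2)/[(4)·(2)·(-2)] = -6
L_3(8) = (8)·(6)·(4)/[(6)·(4)·(2)] = 4
Sum: (-2)·(-1) + 54·(4) + 334·(-6) + 1030·(4) = 2334

2334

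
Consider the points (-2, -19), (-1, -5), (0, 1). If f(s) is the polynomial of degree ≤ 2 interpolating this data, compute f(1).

-1

Evaluate each Lagrange basis at s = 1:
L_0(1) = (2)·(1)/[(-1)·(-2)] = 1
L_1(1) = (3)·(1)/[(1)·(-1)] = -3
L_2(1) = (3)·(2)/[(2)·(1)] = 3
Sum: (-19)·(1) + (-5)·(-3) + 1·(3) = -1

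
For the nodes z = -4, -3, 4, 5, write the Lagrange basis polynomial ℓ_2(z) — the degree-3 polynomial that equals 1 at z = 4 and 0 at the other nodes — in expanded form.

ℓ_2(z) = (z + 4)(z + 3)(z - 5) / [(8)·(7)·(-1)]
       = (z^3 + 2z^2 - 23z - 60) / (-56)

ℓ_2(z) = -(1/56)z^3 - (1/28)z^2 + (23/56)z + 15/14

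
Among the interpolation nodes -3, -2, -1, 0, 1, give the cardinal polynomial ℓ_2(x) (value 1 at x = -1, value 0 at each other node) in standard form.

ℓ_2(x) = (1/4)x^4 + x^3 + (1/4)x^2 - (3/2)x

ℓ_2(x) = (x + 3)(x + 2)x(x - 1) / [(2)·(1)·(-1)·(-2)]
       = (x^4 + 4x^3 + x^2 - 6x) / (4)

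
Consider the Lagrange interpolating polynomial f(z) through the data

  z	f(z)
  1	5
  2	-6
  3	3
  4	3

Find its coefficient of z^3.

The leading coefficient equals the top divided difference f[1,2,3,4].
f[1,2] = (-6 - 5) / (2 - 1) = -11
f[2,3] = (3 - (-6)) / (3 - 2) = 9
f[3,4] = (3 - 3) / (4 - 3) = 0
f[1,2,3] = (9 - (-11)) / (3 - 1) = 10
f[2,3,4] = (0 - 9) / (4 - 2) = -9/2
f[1,2,3,4] = (-9/2 - 10) / (4 - 1) = -29/6

-29/6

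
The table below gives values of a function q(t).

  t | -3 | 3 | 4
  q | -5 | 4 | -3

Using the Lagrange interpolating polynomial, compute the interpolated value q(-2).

18/7

Evaluate each Lagrange basis at t = -2:
L_0(-2) = (-5)·(-6)/[(-6)·(-7)] = 5/7
L_1(-2) = (1)·(-6)/[(6)·(-1)] = 1
L_2(-2) = (1)·(-5)/[(7)·(1)] = -5/7
Sum: (-5)·(5/7) + 4·(1) + (-3)·(-5/7) = 18/7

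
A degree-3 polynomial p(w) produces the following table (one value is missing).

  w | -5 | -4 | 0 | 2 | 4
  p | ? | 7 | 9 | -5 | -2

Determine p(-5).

-929/64

The 4 known values determine p uniquely (degree ≤ 3).
L_0(-5) = (-5)·(-7)·(-9)/[(-4)·(-6)·(-8)] = 105/64
L_1(-5) = (-1)·(-7)·(-9)/[(4)·(-2)·(-4)] = -63/32
L_2(-5) = (-1)·(-5)·(-9)/[(6)·(2)·(-2)] = 15/8
L_3(-5) = (-1)·(-5)·(-7)/[(8)·(4)·(2)] = -35/64
Sum: 7·(105/64) + 9·(-63/32) + (-5)·(15/8) + (-2)·(-35/64) = -929/64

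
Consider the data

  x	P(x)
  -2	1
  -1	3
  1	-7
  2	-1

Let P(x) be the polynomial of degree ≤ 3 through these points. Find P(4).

78

L_0(4) = (5)·(3)·(2)/[(-1)·(-3)·(-4)] = -5/2
L_1(4) = (6)·(3)·(2)/[(1)·(-2)·(-3)] = 6
L_2(4) = (6)·(5)·(2)/[(3)·(2)·(-1)] = -10
L_3(4) = (6)·(5)·(3)/[(4)·(3)·(1)] = 15/2
Sum: 1·(-5/2) + 3·(6) + (-7)·(-10) + (-1)·(15/2) = 78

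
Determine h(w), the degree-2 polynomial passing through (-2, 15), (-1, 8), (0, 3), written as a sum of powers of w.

h(w) = w^2 - 4w + 3

L_0(w) = (w + 1)w / [2] = (1/2)w^2 + (1/2)w
L_1(w) = (w + 2)w / [-1] = -w^2 - 2w
L_2(w) = (w + 2)(w + 1) / [2] = (1/2)w^2 + (3/2)w + 1
h(w) = 15·L_0 + 8·L_1 + 3·L_2
  15·L_0(w) = (15/2)w^2 + (15/2)w
  8·L_1(w) = -8w^2 - 16w
  3·L_2(w) = (3/2)w^2 + (9/2)w + 3
Adding term by term: w^2 - 4w + 3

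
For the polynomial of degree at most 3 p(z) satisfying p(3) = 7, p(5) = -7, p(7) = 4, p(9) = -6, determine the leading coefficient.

L_0(z) = (z - 5)(z - 7)(z - 9) / [-48] = -(1/48)z^3 + (7/16)z^2 - (143/48)z + 105/16
L_1(z) = (z - 3)(z - 7)(z - 9) / [16] = (1/16)z^3 - (19/16)z^2 + (111/16)z - 189/16
L_2(z) = (z - 3)(z - 5)(z - 9) / [-16] = -(1/16)z^3 + (17/16)z^2 - (87/16)z + 135/16
L_3(z) = (z - 3)(z - 5)(z - 7) / [48] = (1/48)z^3 - (5/16)z^2 + (71/48)z - 35/16
p(z) = 7·L_0 + (-7)·L_1 + 4·L_2 + (-6)·L_3
Only the coefficient of z^3 is needed; take it from each L_i and combine:
7·(-1/48) + (-7)·(1/16) + 4·(-1/16) + (-6)·(1/48) = -23/24

-23/24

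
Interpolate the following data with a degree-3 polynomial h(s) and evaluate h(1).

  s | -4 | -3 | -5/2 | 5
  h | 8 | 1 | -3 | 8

-467/18

L_0(1) = (4)·(7/2)·(-4)/[(-1)·(-3/2)·(-9)] = 112/27
L_1(1) = (5)·(7/2)·(-4)/[(1)·(-1/2)·(-8)] = -35/2
L_2(1) = (5)·(4)·(-4)/[(3/2)·(1/2)·(-15/2)] = 128/9
L_3(1) = (5)·(4)·(7/2)/[(9)·(8)·(15/2)] = 7/54
Sum: 8·(112/27) + 1·(-35/2) + (-3)·(128/9) + 8·(7/54) = -467/18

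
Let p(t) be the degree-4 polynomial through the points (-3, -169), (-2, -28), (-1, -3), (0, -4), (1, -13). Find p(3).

-343

Evaluate each Lagrange basis at t = 3:
L_0(3) = (5)·(4)·(3)·(2)/[(-1)·(-2)·(-3)·(-4)] = 5
L_1(3) = (6)·(4)·(3)·(2)/[(1)·(-1)·(-2)·(-3)] = -24
L_2(3) = (6)·(5)·(3)·(2)/[(2)·(1)·(-1)·(-2)] = 45
L_3(3) = (6)·(5)·(4)·(2)/[(3)·(2)·(1)·(-1)] = -40
L_4(3) = (6)·(5)·(4)·(3)/[(4)·(3)·(2)·(1)] = 15
Sum: (-169)·(5) + (-28)·(-24) + (-3)·(45) + (-4)·(-40) + (-13)·(15) = -343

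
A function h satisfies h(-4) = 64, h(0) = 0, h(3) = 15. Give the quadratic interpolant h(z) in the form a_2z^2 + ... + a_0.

h(z) = 3z^2 - 4z

L_0(z) = z(z - 3) / [28] = (1/28)z^2 - (3/28)z
L_1(z) = (z + 4)(z - 3) / [-12] = -(1/12)z^2 - (1/12)z + 1
L_2(z) = (z + 4)z / [21] = (1/21)z^2 + (4/21)z
h(z) = 64·L_0 + 0·L_1 + 15·L_2
  64·L_0(z) = (16/7)z^2 - (48/7)z
  0·L_1(z) = 0
  15·L_2(z) = (5/7)z^2 + (20/7)z
Adding term by term: 3z^2 - 4z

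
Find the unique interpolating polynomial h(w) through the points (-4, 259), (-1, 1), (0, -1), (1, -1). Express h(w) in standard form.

Build the Lagrange basis polynomials:
L_0(w) = (w + 1)w(w - 1) / [-60] = -(1/60)w^3 + (1/60)w
L_1(w) = (w + 4)w(w - 1) / [6] = (1/6)w^3 + (1/2)w^2 - (2/3)w
L_2(w) = (w + 4)(w + 1)(w - 1) / [-4] = -(1/4)w^3 - w^2 + (1/4)w + 1
L_3(w) = (w + 4)(w + 1)w / [10] = (1/10)w^3 + (1/2)w^2 + (2/5)w
h(w) = 259·L_0 + 1·L_1 + (-1)·L_2 + (-1)·L_3
  259·L_0(w) = -(259/60)w^3 + (259/60)w
  1·L_1(w) = (1/6)w^3 + (1/2)w^2 - (2/3)w
  (-1)·L_2(w) = (1/4)w^3 + w^2 - (1/4)w - 1
  (-1)·L_3(w) = -(1/10)w^3 - (1/2)w^2 - (2/5)w
Adding term by term: -4w^3 + w^2 + 3w - 1

h(w) = -4w^3 + w^2 + 3w - 1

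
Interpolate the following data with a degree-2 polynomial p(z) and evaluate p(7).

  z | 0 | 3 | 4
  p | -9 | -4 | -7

Evaluate each Lagrange basis at z = 7:
L_0(7) = (4)·(3)/[(-3)·(-4)] = 1
L_1(7) = (7)·(3)/[(3)·(-1)] = -7
L_2(7) = (7)·(4)/[(4)·(1)] = 7
Sum: (-9)·(1) + (-4)·(-7) + (-7)·(7) = -30

-30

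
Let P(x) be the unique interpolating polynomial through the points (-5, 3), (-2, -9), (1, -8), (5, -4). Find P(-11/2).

3349/480

L_0(-11/2) = (-7/2)·(-13/2)·(-21/2)/[(-3)·(-6)·(-10)] = 637/480
L_1(-11/2) = (-1/2)·(-13/2)·(-21/2)/[(3)·(-3)·(-7)] = -13/24
L_2(-11/2) = (-1/2)·(-7/2)·(-21/2)/[(6)·(3)·(-4)] = 49/192
L_3(-11/2) = (-1/2)·(-7/2)·(-13/2)/[(10)·(7)·(4)] = -13/320
Sum: 3·(637/480) + (-9)·(-13/24) + (-8)·(49/192) + (-4)·(-13/320) = 3349/480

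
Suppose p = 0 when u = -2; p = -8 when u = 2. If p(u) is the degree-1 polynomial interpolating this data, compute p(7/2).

Evaluate each Lagrange basis at u = 7/2:
L_0(7/2) = (3/2)/[(-4)] = -3/8
L_1(7/2) = (11/2)/[(4)] = 11/8
Sum: 0 + (-8)·(11/8) = -11

-11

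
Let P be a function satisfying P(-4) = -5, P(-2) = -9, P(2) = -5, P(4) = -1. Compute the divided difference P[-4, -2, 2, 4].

P[-4,-2] = (-9 - (-5)) / (-2 - (-4)) = -2
P[-2,2] = (-5 - (-9)) / (2 - (-2)) = 1
P[2,4] = (-1 - (-5)) / (4 - 2) = 2
P[-4,-2,2] = (1 - (-2)) / (2 - (-4)) = 1/2
P[-2,2,4] = (2 - 1) / (4 - (-2)) = 1/6
P[-4,-2,2,4] = (1/6 - 1/2) / (4 - (-4)) = -1/24

-1/24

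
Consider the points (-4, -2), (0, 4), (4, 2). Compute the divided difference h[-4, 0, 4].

h[-4,0] = (4 - (-2)) / (0 - (-4)) = 3/2
h[0,4] = (2 - 4) / (4 - 0) = -1/2
h[-4,0,4] = (-1/2 - 3/2) / (4 - (-4)) = -1/4

-1/4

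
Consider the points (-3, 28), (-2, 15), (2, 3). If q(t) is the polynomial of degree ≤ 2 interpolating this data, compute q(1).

0

Using Newton's divided-difference form:
q[-3,-2] = (15 - 28) / (-2 - (-3)) = -13
q[-2,2] = (3 - 15) / (2 - (-2)) = -3
q[-3,-2,2] = (-3 - (-13)) / (2 - (-3)) = 2
q(1) = 28 + (-13)·(4) + 2·(4)·(3) = 0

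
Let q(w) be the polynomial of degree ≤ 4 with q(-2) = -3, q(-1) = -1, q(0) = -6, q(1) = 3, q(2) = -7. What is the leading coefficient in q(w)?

-9/4

The leading coefficient equals the top divided difference q[-2,-1,0,1,2].
q[-2,-1] = (-1 - (-3)) / (-1 - (-2)) = 2
q[-1,0] = (-6 - (-1)) / (0 - (-1)) = -5
q[0,1] = (3 - (-6)) / (1 - 0) = 9
q[1,2] = (-7 - 3) / (2 - 1) = -10
q[-2,-1,0] = (-5 - 2) / (0 - (-2)) = -7/2
q[-1,0,1] = (9 - (-5)) / (1 - (-1)) = 7
q[0,1,2] = (-10 - 9) / (2 - 0) = -19/2
q[-2,-1,0,1] = (7 - (-7/2)) / (1 - (-2)) = 7/2
q[-1,0,1,2] = (-19/2 - 7) / (2 - (-1)) = -11/2
q[-2,-1,0,1,2] = (-11/2 - 7/2) / (2 - (-2)) = -9/4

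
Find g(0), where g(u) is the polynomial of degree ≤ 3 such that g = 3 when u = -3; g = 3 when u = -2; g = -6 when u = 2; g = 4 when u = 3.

-11/2

L_0(0) = (2)·(-2)·(-3)/[(-1)·(-5)·(-6)] = -2/5
L_1(0) = (3)·(-2)·(-3)/[(1)·(-4)·(-5)] = 9/10
L_2(0) = (3)·(2)·(-3)/[(5)·(4)·(-1)] = 9/10
L_3(0) = (3)·(2)·(-2)/[(6)·(5)·(1)] = -2/5
Sum: 3·(-2/5) + 3·(9/10) + (-6)·(9/10) + 4·(-2/5) = -11/2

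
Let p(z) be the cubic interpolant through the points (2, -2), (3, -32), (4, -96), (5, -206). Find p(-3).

Evaluate each Lagrange basis at z = -3:
L_0(-3) = (-6)·(-7)·(-8)/[(-1)·(-2)·(-3)] = 56
L_1(-3) = (-5)·(-7)·(-8)/[(1)·(-1)·(-2)] = -140
L_2(-3) = (-5)·(-6)·(-8)/[(2)·(1)·(-1)] = 120
L_3(-3) = (-5)·(-6)·(-7)/[(3)·(2)·(1)] = -35
Sum: (-2)·(56) + (-32)·(-140) + (-96)·(120) + (-206)·(-35) = 58

58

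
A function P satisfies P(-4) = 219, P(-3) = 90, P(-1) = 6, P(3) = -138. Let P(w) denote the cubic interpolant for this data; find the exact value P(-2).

27

L_0(-2) = (1)·(-1)·(-5)/[(-1)·(-3)·(-7)] = -5/21
L_1(-2) = (2)·(-1)·(-5)/[(1)·(-2)·(-6)] = 5/6
L_2(-2) = (2)·(1)·(-5)/[(3)·(2)·(-4)] = 5/12
L_3(-2) = (2)·(1)·(-1)/[(7)·(6)·(4)] = -1/84
Sum: 219·(-5/21) + 90·(5/6) + 6·(5/12) + (-138)·(-1/84) = 27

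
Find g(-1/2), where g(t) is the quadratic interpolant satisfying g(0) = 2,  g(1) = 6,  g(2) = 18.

3

Evaluate each Lagrange basis at t = -1/2:
L_0(-1/2) = (-3/2)·(-5/2)/[(-1)·(-2)] = 15/8
L_1(-1/2) = (-1/2)·(-5/2)/[(1)·(-1)] = -5/4
L_2(-1/2) = (-1/2)·(-3/2)/[(2)·(1)] = 3/8
Sum: 2·(15/8) + 6·(-5/4) + 18·(3/8) = 3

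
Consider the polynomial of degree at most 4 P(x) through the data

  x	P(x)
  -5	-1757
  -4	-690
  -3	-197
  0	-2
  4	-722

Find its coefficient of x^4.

Build the Lagrange basis polynomials:
L_0(x) = (x + 4)(x + 3)x(x - 4) / [90] = (1/90)x^4 + (1/30)x^3 - (8/45)x^2 - (8/15)x
L_1(x) = (x + 5)(x + 3)x(x - 4) / [-32] = -(1/32)x^4 - (1/8)x^3 + (17/32)x^2 + (15/8)x
L_2(x) = (x + 5)(x + 4)x(x - 4) / [42] = (1/42)x^4 + (5/42)x^3 - (8/21)x^2 - (40/21)x
L_3(x) = (x + 5)(x + 4)(x + 3)(x - 4) / [-240] = -(1/240)x^4 - (1/30)x^3 + (1/240)x^2 + (8/15)x + 1
L_4(x) = (x + 5)(x + 4)(x + 3)x / [2016] = (1/2016)x^4 + (1/168)x^3 + (47/2016)x^2 + (5/168)x
P(x) = (-1757)·L_0 + (-690)·L_1 + (-197)·L_2 + (-2)·L_3 + (-722)·L_4
Only the coefficient of x^4 is needed; take it from each L_i and combine:
(-1757)·(1/90) + (-690)·(-1/32) + (-197)·(1/42) + (-2)·(-1/240) + (-722)·(1/2016) = -3

-3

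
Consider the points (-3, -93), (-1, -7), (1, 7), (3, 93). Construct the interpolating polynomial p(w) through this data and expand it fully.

p(w) = 3w^3 + 4w

Build the Lagrange basis polynomials:
L_0(w) = (w + 1)(w - 1)(w - 3) / [-48] = -(1/48)w^3 + (1/16)w^2 + (1/48)w - 1/16
L_1(w) = (w + 3)(w - 1)(w - 3) / [16] = (1/16)w^3 - (1/16)w^2 - (9/16)w + 9/16
L_2(w) = (w + 3)(w + 1)(w - 3) / [-16] = -(1/16)w^3 - (1/16)w^2 + (9/16)w + 9/16
L_3(w) = (w + 3)(w + 1)(w - 1) / [48] = (1/48)w^3 + (1/16)w^2 - (1/48)w - 1/16
p(w) = (-93)·L_0 + (-7)·L_1 + 7·L_2 + 93·L_3
  (-93)·L_0(w) = (31/16)w^3 - (93/16)w^2 - (31/16)w + 93/16
  (-7)·L_1(w) = -(7/16)w^3 + (7/16)w^2 + (63/16)w - 63/16
  7·L_2(w) = -(7/16)w^3 - (7/16)w^2 + (63/16)w + 63/16
  93·L_3(w) = (31/16)w^3 + (93/16)w^2 - (31/16)w - 93/16
Adding term by term: 3w^3 + 4w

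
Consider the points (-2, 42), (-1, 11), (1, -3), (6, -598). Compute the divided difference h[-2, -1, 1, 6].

h[-2,-1] = (11 - 42) / (-1 - (-2)) = -31
h[-1,1] = (-3 - 11) / (1 - (-1)) = -7
h[1,6] = (-598 - (-3)) / (6 - 1) = -119
h[-2,-1,1] = (-7 - (-31)) / (1 - (-2)) = 8
h[-1,1,6] = (-119 - (-7)) / (6 - (-1)) = -16
h[-2,-1,1,6] = (-16 - 8) / (6 - (-2)) = -3

-3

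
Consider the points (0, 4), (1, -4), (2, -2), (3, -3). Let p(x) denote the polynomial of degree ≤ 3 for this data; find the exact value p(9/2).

-617/16

L_0(9/2) = (7/2)·(5/2)·(3/2)/[(-1)·(-2)·(-3)] = -35/16
L_1(9/2) = (9/2)·(5/2)·(3/2)/[(1)·(-1)·(-2)] = 135/16
L_2(9/2) = (9/2)·(7/2)·(3/2)/[(2)·(1)·(-1)] = -189/16
L_3(9/2) = (9/2)·(7/2)·(5/2)/[(3)·(2)·(1)] = 105/16
Sum: 4·(-35/16) + (-4)·(135/16) + (-2)·(-189/16) + (-3)·(105/16) = -617/16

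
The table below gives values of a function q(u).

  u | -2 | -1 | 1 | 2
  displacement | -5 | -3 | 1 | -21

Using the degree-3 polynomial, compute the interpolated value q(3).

-75

L_0(3) = (4)·(2)·(1)/[(-1)·(-3)·(-4)] = -2/3
L_1(3) = (5)·(2)·(1)/[(1)·(-2)·(-3)] = 5/3
L_2(3) = (5)·(4)·(1)/[(3)·(2)·(-1)] = -10/3
L_3(3) = (5)·(4)·(2)/[(4)·(3)·(1)] = 10/3
Sum: (-5)·(-2/3) + (-3)·(5/3) + 1·(-10/3) + (-21)·(10/3) = -75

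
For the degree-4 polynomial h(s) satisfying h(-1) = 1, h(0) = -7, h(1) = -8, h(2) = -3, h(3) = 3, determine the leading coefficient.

Build the Lagrange basis polynomials:
L_0(s) = s(s - 1)(s - 2)(s - 3) / [24] = (1/24)s^4 - (1/4)s^3 + (11/24)s^2 - (1/4)s
L_1(s) = (s + 1)(s - 1)(s - 2)(s - 3) / [-6] = -(1/6)s^4 + (5/6)s^3 - (5/6)s^2 - (5/6)s + 1
L_2(s) = (s + 1)s(s - 2)(s - 3) / [4] = (1/4)s^4 - s^3 + (1/4)s^2 + (3/2)s
L_3(s) = (s + 1)s(s - 1)(s - 3) / [-6] = -(1/6)s^4 + (1/2)s^3 + (1/6)s^2 - (1/2)s
L_4(s) = (s + 1)s(s - 1)(s - 2) / [24] = (1/24)s^4 - (1/12)s^3 - (1/24)s^2 + (1/12)s
h(s) = 1·L_0 + (-7)·L_1 + (-8)·L_2 + (-3)·L_3 + 3·L_4
Only the coefficient of s^4 is needed; take it from each L_i and combine:
1·(1/24) + (-7)·(-1/6) + (-8)·(1/4) + (-3)·(-1/6) + 3·(1/24) = -1/6

-1/6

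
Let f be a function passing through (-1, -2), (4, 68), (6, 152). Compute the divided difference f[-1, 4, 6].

f[-1,4] = (68 - (-2)) / (4 - (-1)) = 14
f[4,6] = (152 - 68) / (6 - 4) = 42
f[-1,4,6] = (42 - 14) / (6 - (-1)) = 4

4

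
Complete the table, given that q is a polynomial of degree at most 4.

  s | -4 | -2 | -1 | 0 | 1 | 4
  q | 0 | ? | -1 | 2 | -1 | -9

-299/40

The 5 known values determine q uniquely (degree ≤ 4).
Evaluate each Lagrange basis at s = -2:
L_0(-2) = (-1)·(-2)·(-3)·(-6)/[(-3)·(-4)·(-5)·(-8)] = 3/40
L_1(-2) = (2)·(-2)·(-3)·(-6)/[(3)·(-1)·(-2)·(-5)] = 12/5
L_2(-2) = (2)·(-1)·(-3)·(-6)/[(4)·(1)·(-1)·(-4)] = -9/4
L_3(-2) = (2)·(-1)·(-2)·(-6)/[(5)·(2)·(1)·(-3)] = 4/5
L_4(-2) = (2)·(-1)·(-2)·(-3)/[(8)·(5)·(4)·(3)] = -1/40
Sum: 0 + (-1)·(12/5) + 2·(-9/4) + (-1)·(4/5) + (-9)·(-1/40) = -299/40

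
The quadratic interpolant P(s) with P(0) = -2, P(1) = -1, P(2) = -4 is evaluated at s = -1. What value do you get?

Evaluate each Lagrange basis at s = -1:
L_0(-1) = (-2)·(-3)/[(-1)·(-2)] = 3
L_1(-1) = (-1)·(-3)/[(1)·(-1)] = -3
L_2(-1) = (-1)·(-2)/[(2)·(1)] = 1
Sum: (-2)·(3) + (-1)·(-3) + (-4)·(1) = -7

-7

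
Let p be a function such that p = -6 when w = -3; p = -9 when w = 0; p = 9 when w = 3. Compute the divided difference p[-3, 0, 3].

p[-3,0] = (-9 - (-6)) / (0 - (-3)) = -1
p[0,3] = (9 - (-9)) / (3 - 0) = 6
p[-3,0,3] = (6 - (-1)) / (3 - (-3)) = 7/6

7/6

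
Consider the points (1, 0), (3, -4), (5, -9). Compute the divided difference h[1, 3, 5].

h[1,3] = (-4 - 0) / (3 - 1) = -2
h[3,5] = (-9 - (-4)) / (5 - 3) = -5/2
h[1,3,5] = (-5/2 - (-2)) / (5 - 1) = -1/8

-1/8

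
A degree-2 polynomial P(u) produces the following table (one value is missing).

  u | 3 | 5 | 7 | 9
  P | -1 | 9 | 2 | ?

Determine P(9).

-22

The 3 known values determine P uniquely (degree ≤ 2).
Evaluate each Lagrange basis at u = 9:
L_0(9) = (4)·(2)/[(-2)·(-4)] = 1
L_1(9) = (6)·(2)/[(2)·(-2)] = -3
L_2(9) = (6)·(4)/[(4)·(2)] = 3
Sum: (-1)·(1) + 9·(-3) + 2·(3) = -22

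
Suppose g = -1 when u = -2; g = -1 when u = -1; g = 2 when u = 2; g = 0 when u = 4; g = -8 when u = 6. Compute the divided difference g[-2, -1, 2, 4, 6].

7/960

g[-2,-1] = (-1 - (-1)) / (-1 - (-2)) = 0
g[-1,2] = (2 - (-1)) / (2 - (-1)) = 1
g[2,4] = (0 - 2) / (4 - 2) = -1
g[4,6] = (-8 - 0) / (6 - 4) = -4
g[-2,-1,2] = (1 - 0) / (2 - (-2)) = 1/4
g[-1,2,4] = (-1 - 1) / (4 - (-1)) = -2/5
g[2,4,6] = (-4 - (-1)) / (6 - 2) = -3/4
g[-2,-1,2,4] = (-2/5 - 1/4) / (4 - (-2)) = -13/120
g[-1,2,4,6] = (-3/4 - (-2/5)) / (6 - (-1)) = -1/20
g[-2,-1,2,4,6] = (-1/20 - (-13/120)) / (6 - (-2)) = 7/960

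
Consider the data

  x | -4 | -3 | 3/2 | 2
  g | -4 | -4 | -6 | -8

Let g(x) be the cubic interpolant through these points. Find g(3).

-2312/165

L_0(3) = (6)·(3/2)·(1)/[(-1)·(-11/2)·(-6)] = -3/11
L_1(3) = (7)·(3/2)·(1)/[(1)·(-9/2)·(-5)] = 7/15
L_2(3) = (7)·(6)·(1)/[(11/2)·(9/2)·(-1/2)] = -112/33
L_3(3) = (7)·(6)·(3/2)/[(6)·(5)·(1/2)] = 21/5
Sum: (-4)·(-3/11) + (-4)·(7/15) + (-6)·(-112/33) + (-8)·(21/5) = -2312/165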